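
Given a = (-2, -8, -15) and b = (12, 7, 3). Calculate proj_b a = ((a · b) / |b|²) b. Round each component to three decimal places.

(-7.426, -4.332, -1.856)

a · b = (-2)·12 + (-8)·7 + (-15)·3 = -24 - 56 - 45 = -125
|b|² = 144 + 49 + 9 = 202
proj_b a = (-125/202) · (12, 7, 3) ≈ (-7.426, -4.332, -1.856)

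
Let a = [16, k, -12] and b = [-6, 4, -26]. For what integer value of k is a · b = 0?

-54

a · b = 16·(-6) + k·4 + (-12)·(-26) = 216 + 4k
Set equal to 0: 4k = -216, so k = -54.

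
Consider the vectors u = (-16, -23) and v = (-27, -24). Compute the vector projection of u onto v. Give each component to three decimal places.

u · v = (-16)·(-27) + (-23)·(-24) = 432 + 552 = 984
|v|² = 729 + 576 = 1305
proj_v u = (984/1305) · (-27, -24) ≈ (-20.359, -18.097)

(-20.359, -18.097)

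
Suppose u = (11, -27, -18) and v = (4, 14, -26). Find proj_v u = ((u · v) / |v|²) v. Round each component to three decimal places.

u · v = 11·4 + (-27)·14 + (-18)·(-26) = 44 - 378 + 468 = 134
|v|² = 16 + 196 + 676 = 888
proj_v u = (134/888) · (4, 14, -26) ≈ (0.604, 2.113, -3.923)

(0.604, 2.113, -3.923)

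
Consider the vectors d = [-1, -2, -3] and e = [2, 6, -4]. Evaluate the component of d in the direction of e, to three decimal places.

-0.267

d · e = (-1)·2 + (-2)·6 + (-3)·(-4) = -2 - 12 + 12 = -2
|e| = √(4 + 36 + 16) = √56 ≈ 7.4833
comp_e d = -2 / √56 ≈ -0.267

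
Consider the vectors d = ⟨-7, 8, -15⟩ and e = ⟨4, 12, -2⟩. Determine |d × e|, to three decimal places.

i: 8·(-2) - (-15)·12 = -16 - (-180) = 164
j: (-15)·4 - (-7)·(-2) = -60 - 14 = -74
k: (-7)·12 - 8·4 = -84 - 32 = -116
d × e = (164, -74, -116)
|d × e| = √(164² + (-74)² + (-116)²) = √45828 ≈ 214.0748

214.075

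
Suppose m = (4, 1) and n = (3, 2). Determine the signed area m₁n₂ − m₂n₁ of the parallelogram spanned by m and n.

4·2 - 1·3 = 8 - 3 = 5

5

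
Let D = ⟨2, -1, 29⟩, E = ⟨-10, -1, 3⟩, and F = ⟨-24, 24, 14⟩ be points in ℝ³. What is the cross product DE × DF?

DE = (-12, 0, -26)
DF = (-26, 25, -15)
i: 0·(-15) - (-26)·25 = 0 - (-650) = 650
j: (-26)·(-26) - (-12)·(-15) = 676 - 180 = 496
k: (-12)·25 - 0·(-26) = -300 - 0 = -300
DE × DF = (650, 496, -300)

(650, 496, -300)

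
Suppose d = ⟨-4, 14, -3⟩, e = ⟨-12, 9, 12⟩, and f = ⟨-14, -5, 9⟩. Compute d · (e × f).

-1962

e × f:
i: 9·9 - 12·(-5) = 81 - (-60) = 141
j: 12·(-14) - (-12)·9 = -168 - (-108) = -60
k: (-12)·(-5) - 9·(-14) = 60 - (-126) = 186
e × f = (141, -60, 186)
d · (e × f) = (-4)·141 + 14·(-60) + (-3)·186 = -564 - 840 - 558 = -1962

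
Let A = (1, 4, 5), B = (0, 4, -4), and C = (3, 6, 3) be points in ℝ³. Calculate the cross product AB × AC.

AB = (-1, 0, -9)
AC = (2, 2, -2)
i: 0·(-2) - (-9)·2 = 0 - (-18) = 18
j: (-9)·2 - (-1)·(-2) = -18 - 2 = -20
k: (-1)·2 - 0·2 = -2 - 0 = -2
AB × AC = (18, -20, -2)

(18, -20, -2)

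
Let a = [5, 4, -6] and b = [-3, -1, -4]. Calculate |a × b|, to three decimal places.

i: 4·(-4) - (-6)·(-1) = -16 - 6 = -22
j: (-6)·(-3) - 5·(-4) = 18 - (-20) = 38
k: 5·(-1) - 4·(-3) = -5 - (-12) = 7
a × b = (-22, 38, 7)
|a × b| = √((-22)² + 38² + 7²) = √1977 ≈ 44.4635

44.463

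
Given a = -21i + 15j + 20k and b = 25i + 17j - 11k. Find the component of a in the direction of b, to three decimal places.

a · b = (-21)·25 + 15·17 + 20·(-11) = -525 + 255 - 220 = -490
|b| = √(625 + 289 + 121) = √1035 ≈ 32.1714
comp_b a = -490 / √1035 ≈ -15.231

-15.231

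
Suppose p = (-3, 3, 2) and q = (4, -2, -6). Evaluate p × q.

i: 3·(-6) - 2·(-2) = -18 - (-4) = -14
j: 2·4 - (-3)·(-6) = 8 - 18 = -10
k: (-3)·(-2) - 3·4 = 6 - 12 = -6
p × q = (-14, -10, -6)

(-14, -10, -6)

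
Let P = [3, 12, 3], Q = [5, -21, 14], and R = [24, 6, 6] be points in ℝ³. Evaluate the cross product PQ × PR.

(-33, 225, 681)

PQ = (2, -33, 11)
PR = (21, -6, 3)
i: (-33)·3 - 11·(-6) = -99 - (-66) = -33
j: 11·21 - 2·3 = 231 - 6 = 225
k: 2·(-6) - (-33)·21 = -12 - (-693) = 681
PQ × PR = (-33, 225, 681)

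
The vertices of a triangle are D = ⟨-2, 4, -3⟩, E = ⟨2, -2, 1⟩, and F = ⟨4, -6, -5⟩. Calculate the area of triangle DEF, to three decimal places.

DE = (4, -6, 4),  DF = (6, -10, -2)
i: (-6)·(-2) - 4·(-10) = 12 - (-40) = 52
j: 4·6 - 4·(-2) = 24 - (-8) = 32
k: 4·(-10) - (-6)·6 = -40 - (-36) = -4
DE × DF = (52, 32, -4)
|DE × DF| = √3744 ≈ 61.1882
area = ½ · 61.1882 ≈ 30.594

30.594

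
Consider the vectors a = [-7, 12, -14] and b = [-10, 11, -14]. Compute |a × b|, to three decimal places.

i: 12·(-14) - (-14)·11 = -168 - (-154) = -14
j: (-14)·(-10) - (-7)·(-14) = 140 - 98 = 42
k: (-7)·11 - 12·(-10) = -77 - (-120) = 43
a × b = (-14, 42, 43)
|a × b| = √((-14)² + 42² + 43²) = √3809 ≈ 61.7171

61.717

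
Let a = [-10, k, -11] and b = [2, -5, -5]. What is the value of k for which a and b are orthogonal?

7

a · b = (-10)·2 + k·(-5) + (-11)·(-5) = 35 - 5k
Set equal to 0: -5k = -35, so k = 7.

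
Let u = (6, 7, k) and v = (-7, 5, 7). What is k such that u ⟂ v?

u · v = 6·(-7) + 7·5 + k·7 = -7 + 7k
Set equal to 0: 7k = 7, so k = 1.

1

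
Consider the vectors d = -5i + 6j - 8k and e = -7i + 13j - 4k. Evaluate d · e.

d · e = (-5)·(-7) + 6·13 + (-8)·(-4) = 35 + 78 + 32 = 145

145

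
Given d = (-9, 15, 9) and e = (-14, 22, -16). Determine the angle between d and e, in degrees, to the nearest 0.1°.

58.8

d · e = (-9)·(-14) + 15·22 + 9·(-16) = 126 + 330 - 144 = 312
|d|² = 81 + 225 + 81 = 387,  |d| = √387 ≈ 19.672316
|e|² = 196 + 484 + 256 = 936,  |e| = √936 ≈ 30.594117
cos θ = 312 / (19.672316 · 30.594117) ≈ 0.51840
θ = arccos(0.51840) ≈ 58.8°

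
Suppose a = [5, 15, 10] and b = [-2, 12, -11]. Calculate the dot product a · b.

60

a · b = 5·(-2) + 15·12 + 10·(-11) = -10 + 180 - 110 = 60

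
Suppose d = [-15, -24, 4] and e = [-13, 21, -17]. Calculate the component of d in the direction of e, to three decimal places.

d · e = (-15)·(-13) + (-24)·21 + 4·(-17) = 195 - 504 - 68 = -377
|e| = √(169 + 441 + 289) = √899 ≈ 29.9833
comp_e d = -377 / √899 ≈ -12.574

-12.574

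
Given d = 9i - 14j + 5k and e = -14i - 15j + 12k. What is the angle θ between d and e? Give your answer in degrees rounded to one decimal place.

69.6

d · e = 9·(-14) + (-14)·(-15) + 5·12 = -126 + 210 + 60 = 144
|d|² = 81 + 196 + 25 = 302,  |d| = √302 ≈ 17.378147
|e|² = 196 + 225 + 144 = 565,  |e| = √565 ≈ 23.769729
cos θ = 144 / (17.378147 · 23.769729) ≈ 0.34861
θ = arccos(0.34861) ≈ 69.6°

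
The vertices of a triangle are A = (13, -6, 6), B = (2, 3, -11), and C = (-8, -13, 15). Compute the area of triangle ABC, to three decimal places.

AB = (-11, 9, -17),  AC = (-21, -7, 9)
i: 9·9 - (-17)·(-7) = 81 - 119 = -38
j: (-17)·(-21) - (-11)·9 = 357 - (-99) = 456
k: (-11)·(-7) - 9·(-21) = 77 - (-189) = 266
AB × AC = (-38, 456, 266)
|AB × AC| = √280136 ≈ 529.2788
area = ½ · 529.2788 ≈ 264.639

264.639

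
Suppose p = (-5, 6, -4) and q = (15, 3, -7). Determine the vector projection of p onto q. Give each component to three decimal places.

(-1.537, -0.307, 0.717)

p · q = (-5)·15 + 6·3 + (-4)·(-7) = -75 + 18 + 28 = -29
|q|² = 225 + 9 + 49 = 283
proj_q p = (-29/283) · (15, 3, -7) ≈ (-1.537, -0.307, 0.717)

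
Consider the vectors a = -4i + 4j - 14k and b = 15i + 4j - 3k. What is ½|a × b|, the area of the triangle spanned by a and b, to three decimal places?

119.369

i: 4·(-3) - (-14)·4 = -12 - (-56) = 44
j: (-14)·15 - (-4)·(-3) = -210 - 12 = -222
k: (-4)·4 - 4·15 = -16 - 60 = -76
a × b = (44, -222, -76)
|a × b| = √(44² + (-222)² + (-76)²) = √56996 ≈ 238.7384
area = ½ · 238.7384 ≈ 119.369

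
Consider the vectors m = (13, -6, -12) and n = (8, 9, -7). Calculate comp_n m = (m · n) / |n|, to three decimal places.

9.621

m · n = 13·8 + (-6)·9 + (-12)·(-7) = 104 - 54 + 84 = 134
|n| = √(64 + 81 + 49) = √194 ≈ 13.9284
comp_n m = 134 / √194 ≈ 9.621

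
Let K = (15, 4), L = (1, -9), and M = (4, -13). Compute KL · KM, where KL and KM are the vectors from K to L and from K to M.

KL = L − K = (-14, -13)
KM = M − K = (-11, -17)
KL · KM = (-14)·(-11) + (-13)·(-17) = 154 + 221 = 375

375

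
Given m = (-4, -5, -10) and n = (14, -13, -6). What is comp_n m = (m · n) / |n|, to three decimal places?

m · n = (-4)·14 + (-5)·(-13) + (-10)·(-6) = -56 + 65 + 60 = 69
|n| = √(196 + 169 + 36) = √401 ≈ 20.0250
comp_n m = 69 / √401 ≈ 3.446

3.446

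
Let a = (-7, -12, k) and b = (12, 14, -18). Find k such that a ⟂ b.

-14

a · b = (-7)·12 + (-12)·14 + k·(-18) = -252 - 18k
Set equal to 0: -18k = 252, so k = -14.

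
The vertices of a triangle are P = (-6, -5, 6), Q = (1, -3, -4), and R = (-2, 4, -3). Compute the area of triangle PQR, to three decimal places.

PQ = (7, 2, -10),  PR = (4, 9, -9)
i: 2·(-9) - (-10)·9 = -18 - (-90) = 72
j: (-10)·4 - 7·(-9) = -40 - (-63) = 23
k: 7·9 - 2·4 = 63 - 8 = 55
PQ × PR = (72, 23, 55)
|PQ × PR| = √8738 ≈ 93.4773
area = ½ · 93.4773 ≈ 46.739

46.739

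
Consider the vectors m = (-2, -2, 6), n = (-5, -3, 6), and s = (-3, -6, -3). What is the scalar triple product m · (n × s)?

102

n × s:
i: (-3)·(-3) - 6·(-6) = 9 - (-36) = 45
j: 6·(-3) - (-5)·(-3) = -18 - 15 = -33
k: (-5)·(-6) - (-3)·(-3) = 30 - 9 = 21
n × s = (45, -33, 21)
m · (n × s) = (-2)·45 + (-2)·(-33) + 6·21 = -90 + 66 + 126 = 102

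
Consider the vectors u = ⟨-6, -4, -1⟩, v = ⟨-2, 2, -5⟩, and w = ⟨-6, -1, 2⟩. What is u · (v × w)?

v × w:
i: 2·2 - (-5)·(-1) = 4 - 5 = -1
j: (-5)·(-6) - (-2)·2 = 30 - (-4) = 34
k: (-2)·(-1) - 2·(-6) = 2 - (-12) = 14
v × w = (-1, 34, 14)
u · (v × w) = (-6)·(-1) + (-4)·34 + (-1)·14 = 6 - 136 - 14 = -144

-144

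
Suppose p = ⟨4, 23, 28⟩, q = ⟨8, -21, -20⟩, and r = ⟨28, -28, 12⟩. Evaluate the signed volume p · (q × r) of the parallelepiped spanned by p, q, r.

-8144

q × r:
i: (-21)·12 - (-20)·(-28) = -252 - 560 = -812
j: (-20)·28 - 8·12 = -560 - 96 = -656
k: 8·(-28) - (-21)·28 = -224 - (-588) = 364
q × r = (-812, -656, 364)
p · (q × r) = 4·(-812) + 23·(-656) + 28·364 = -3248 - 15088 + 10192 = -8144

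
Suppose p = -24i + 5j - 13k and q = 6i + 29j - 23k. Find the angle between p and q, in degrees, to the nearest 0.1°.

p · q = (-24)·6 + 5·29 + (-13)·(-23) = -144 + 145 + 299 = 300
|p|² = 576 + 25 + 169 = 770,  |p| = √770 ≈ 27.748874
|q|² = 36 + 841 + 529 = 1406,  |q| = √1406 ≈ 37.496667
cos θ = 300 / (27.748874 · 37.496667) ≈ 0.28833
θ = arccos(0.28833) ≈ 73.2°

73.2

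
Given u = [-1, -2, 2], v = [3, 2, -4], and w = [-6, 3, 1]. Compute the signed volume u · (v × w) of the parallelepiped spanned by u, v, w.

v × w:
i: 2·1 - (-4)·3 = 2 - (-12) = 14
j: (-4)·(-6) - 3·1 = 24 - 3 = 21
k: 3·3 - 2·(-6) = 9 - (-12) = 21
v × w = (14, 21, 21)
u · (v × w) = (-1)·14 + (-2)·21 + 2·21 = -14 - 42 + 42 = -14

-14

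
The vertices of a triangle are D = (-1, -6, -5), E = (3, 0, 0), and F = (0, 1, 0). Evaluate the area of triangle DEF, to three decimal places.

DE = (4, 6, 5),  DF = (1, 7, 5)
i: 6·5 - 5·7 = 30 - 35 = -5
j: 5·1 - 4·5 = 5 - 20 = -15
k: 4·7 - 6·1 = 28 - 6 = 22
DE × DF = (-5, -15, 22)
|DE × DF| = √734 ≈ 27.0924
area = ½ · 27.0924 ≈ 13.546

13.546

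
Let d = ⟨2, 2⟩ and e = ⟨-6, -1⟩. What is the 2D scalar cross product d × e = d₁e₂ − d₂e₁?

10

2·(-1) - 2·(-6) = -2 - (-12) = 10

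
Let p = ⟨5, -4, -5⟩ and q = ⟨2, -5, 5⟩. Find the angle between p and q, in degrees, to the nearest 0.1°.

p · q = 5·2 + (-4)·(-5) + (-5)·5 = 10 + 20 - 25 = 5
|p|² = 25 + 16 + 25 = 66,  |p| = √66 ≈ 8.124038
|q|² = 4 + 25 + 25 = 54,  |q| = √54 ≈ 7.348469
cos θ = 5 / (8.124038 · 7.348469) ≈ 0.08375
θ = arccos(0.08375) ≈ 85.2°

85.2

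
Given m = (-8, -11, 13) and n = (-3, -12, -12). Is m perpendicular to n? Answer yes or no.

yes

m · n = (-8)·(-3) + (-11)·(-12) + 13·(-12) = 24 + 132 - 156 = 0
Zero, so the vectors are orthogonal.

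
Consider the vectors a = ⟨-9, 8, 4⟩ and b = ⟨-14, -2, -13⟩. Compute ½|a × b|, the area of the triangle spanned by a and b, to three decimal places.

118.369

i: 8·(-13) - 4·(-2) = -104 - (-8) = -96
j: 4·(-14) - (-9)·(-13) = -56 - 117 = -173
k: (-9)·(-2) - 8·(-14) = 18 - (-112) = 130
a × b = (-96, -173, 130)
|a × b| = √((-96)² + (-173)² + 130²) = √56045 ≈ 236.7383
area = ½ · 236.7383 ≈ 118.369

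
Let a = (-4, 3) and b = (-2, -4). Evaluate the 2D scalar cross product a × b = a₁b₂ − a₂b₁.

(-4)·(-4) - 3·(-2) = 16 - (-6) = 22

22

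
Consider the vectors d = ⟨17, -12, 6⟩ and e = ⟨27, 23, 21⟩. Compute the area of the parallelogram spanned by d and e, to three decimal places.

i: (-12)·21 - 6·23 = -252 - 138 = -390
j: 6·27 - 17·21 = 162 - 357 = -195
k: 17·23 - (-12)·27 = 391 - (-324) = 715
d × e = (-390, -195, 715)
|d × e| = √((-390)² + (-195)² + 715²) = √701350 ≈ 837.4664

837.466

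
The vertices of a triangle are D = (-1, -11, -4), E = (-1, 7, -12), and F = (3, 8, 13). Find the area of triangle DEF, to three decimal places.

232.364

DE = (0, 18, -8),  DF = (4, 19, 17)
i: 18·17 - (-8)·19 = 306 - (-152) = 458
j: (-8)·4 - 0·17 = -32 - 0 = -32
k: 0·19 - 18·4 = 0 - 72 = -72
DE × DF = (458, -32, -72)
|DE × DF| = √215972 ≈ 464.7279
area = ½ · 464.7279 ≈ 232.364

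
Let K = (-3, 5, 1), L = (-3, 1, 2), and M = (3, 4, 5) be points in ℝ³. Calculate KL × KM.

KL = (0, -4, 1)
KM = (6, -1, 4)
i: (-4)·4 - 1·(-1) = -16 - (-1) = -15
j: 1·6 - 0·4 = 6 - 0 = 6
k: 0·(-1) - (-4)·6 = 0 - (-24) = 24
KL × KM = (-15, 6, 24)

(-15, 6, 24)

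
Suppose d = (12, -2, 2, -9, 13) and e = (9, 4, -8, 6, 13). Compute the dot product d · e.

d · e = 12·9 + (-2)·4 + 2·(-8) + (-9)·6 + 13·13 = 108 - 8 - 16 - 54 + 169 = 199

199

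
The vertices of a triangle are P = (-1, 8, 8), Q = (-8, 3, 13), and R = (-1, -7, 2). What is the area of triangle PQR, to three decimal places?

PQ = (-7, -5, 5),  PR = (0, -15, -6)
i: (-5)·(-6) - 5·(-15) = 30 - (-75) = 105
j: 5·0 - (-7)·(-6) = 0 - 42 = -42
k: (-7)·(-15) - (-5)·0 = 105 - 0 = 105
PQ × PR = (105, -42, 105)
|PQ × PR| = √23814 ≈ 154.3179
area = ½ · 154.3179 ≈ 77.159

77.159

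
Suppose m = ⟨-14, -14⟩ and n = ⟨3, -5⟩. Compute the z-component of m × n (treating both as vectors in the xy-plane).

(-14)·(-5) - (-14)·3 = 70 - (-42) = 112

112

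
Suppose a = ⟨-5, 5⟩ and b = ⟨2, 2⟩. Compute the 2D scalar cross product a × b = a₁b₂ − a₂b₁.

(-5)·2 - 5·2 = -10 - 10 = -20

-20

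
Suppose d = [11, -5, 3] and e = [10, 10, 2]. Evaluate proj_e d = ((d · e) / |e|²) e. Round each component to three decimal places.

(3.235, 3.235, 0.647)

d · e = 11·10 + (-5)·10 + 3·2 = 110 - 50 + 6 = 66
|e|² = 100 + 100 + 4 = 204
proj_e d = (66/204) · (10, 10, 2) ≈ (3.235, 3.235, 0.647)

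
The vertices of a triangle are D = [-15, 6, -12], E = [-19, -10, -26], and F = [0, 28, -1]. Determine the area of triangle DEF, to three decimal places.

130.465

DE = (-4, -16, -14),  DF = (15, 22, 11)
i: (-16)·11 - (-14)·22 = -176 - (-308) = 132
j: (-14)·15 - (-4)·11 = -210 - (-44) = -166
k: (-4)·22 - (-16)·15 = -88 - (-240) = 152
DE × DF = (132, -166, 152)
|DE × DF| = √68084 ≈ 260.9291
area = ½ · 260.9291 ≈ 130.465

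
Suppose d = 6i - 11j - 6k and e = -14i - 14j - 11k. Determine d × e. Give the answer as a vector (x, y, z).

(37, 150, -238)

i: (-11)·(-11) - (-6)·(-14) = 121 - 84 = 37
j: (-6)·(-14) - 6·(-11) = 84 - (-66) = 150
k: 6·(-14) - (-11)·(-14) = -84 - 154 = -238
d × e = (37, 150, -238)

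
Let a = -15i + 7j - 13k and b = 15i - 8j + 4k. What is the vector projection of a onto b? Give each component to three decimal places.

(-16.377, 8.734, -4.367)

a · b = (-15)·15 + 7·(-8) + (-13)·4 = -225 - 56 - 52 = -333
|b|² = 225 + 64 + 16 = 305
proj_b a = (-333/305) · (15, -8, 4) ≈ (-16.377, 8.734, -4.367)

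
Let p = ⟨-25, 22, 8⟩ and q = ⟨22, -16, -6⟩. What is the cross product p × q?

(-4, 26, -84)

i: 22·(-6) - 8·(-16) = -132 - (-128) = -4
j: 8·22 - (-25)·(-6) = 176 - 150 = 26
k: (-25)·(-16) - 22·22 = 400 - 484 = -84
p × q = (-4, 26, -84)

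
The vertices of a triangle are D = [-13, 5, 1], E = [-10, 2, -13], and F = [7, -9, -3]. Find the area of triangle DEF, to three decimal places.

DE = (3, -3, -14),  DF = (20, -14, -4)
i: (-3)·(-4) - (-14)·(-14) = 12 - 196 = -184
j: (-14)·20 - 3·(-4) = -280 - (-12) = -268
k: 3·(-14) - (-3)·20 = -42 - (-60) = 18
DE × DF = (-184, -268, 18)
|DE × DF| = √106004 ≈ 325.5826
area = ½ · 325.5826 ≈ 162.791

162.791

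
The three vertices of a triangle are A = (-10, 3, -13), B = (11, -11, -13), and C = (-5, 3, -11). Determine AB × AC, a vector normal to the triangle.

(-28, -42, 70)

AB = (21, -14, 0)
AC = (5, 0, 2)
i: (-14)·2 - 0·0 = -28 - 0 = -28
j: 0·5 - 21·2 = 0 - 42 = -42
k: 21·0 - (-14)·5 = 0 - (-70) = 70
AB × AC = (-28, -42, 70)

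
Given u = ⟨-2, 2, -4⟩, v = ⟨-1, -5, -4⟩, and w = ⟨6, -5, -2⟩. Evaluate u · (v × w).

v × w:
i: (-5)·(-2) - (-4)·(-5) = 10 - 20 = -10
j: (-4)·6 - (-1)·(-2) = -24 - 2 = -26
k: (-1)·(-5) - (-5)·6 = 5 - (-30) = 35
v × w = (-10, -26, 35)
u · (v × w) = (-2)·(-10) + 2·(-26) + (-4)·35 = 20 - 52 - 140 = -172

-172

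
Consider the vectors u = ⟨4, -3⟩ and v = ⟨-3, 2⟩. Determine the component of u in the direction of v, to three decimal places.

u · v = 4·(-3) + (-3)·2 = -12 - 6 = -18
|v| = √(9 + 4) = √13 ≈ 3.6056
comp_v u = -18 / √13 ≈ -4.992

-4.992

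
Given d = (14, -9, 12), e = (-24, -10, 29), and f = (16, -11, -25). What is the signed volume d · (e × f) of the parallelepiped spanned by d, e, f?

e × f:
i: (-10)·(-25) - 29·(-11) = 250 - (-319) = 569
j: 29·16 - (-24)·(-25) = 464 - 600 = -136
k: (-24)·(-11) - (-10)·16 = 264 - (-160) = 424
e × f = (569, -136, 424)
d · (e × f) = 14·569 + (-9)·(-136) + 12·424 = 7966 + 1224 + 5088 = 14278

14278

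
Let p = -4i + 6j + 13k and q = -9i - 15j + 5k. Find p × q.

i: 6·5 - 13·(-15) = 30 - (-195) = 225
j: 13·(-9) - (-4)·5 = -117 - (-20) = -97
k: (-4)·(-15) - 6·(-9) = 60 - (-54) = 114
p × q = (225, -97, 114)

(225, -97, 114)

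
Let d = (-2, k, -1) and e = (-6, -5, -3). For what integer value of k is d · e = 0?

d · e = (-2)·(-6) + k·(-5) + (-1)·(-3) = 15 - 5k
Set equal to 0: -5k = -15, so k = 3.

3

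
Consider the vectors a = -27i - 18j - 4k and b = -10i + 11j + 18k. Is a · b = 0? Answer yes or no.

yes

a · b = (-27)·(-10) + (-18)·11 + (-4)·18 = 270 - 198 - 72 = 0
Zero, so the vectors are orthogonal.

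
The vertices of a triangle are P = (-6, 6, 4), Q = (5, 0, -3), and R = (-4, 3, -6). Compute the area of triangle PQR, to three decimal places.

52.863

PQ = (11, -6, -7),  PR = (2, -3, -10)
i: (-6)·(-10) - (-7)·(-3) = 60 - 21 = 39
j: (-7)·2 - 11·(-10) = -14 - (-110) = 96
k: 11·(-3) - (-6)·2 = -33 - (-12) = -21
PQ × PR = (39, 96, -21)
|PQ × PR| = √11178 ≈ 105.7261
area = ½ · 105.7261 ≈ 52.863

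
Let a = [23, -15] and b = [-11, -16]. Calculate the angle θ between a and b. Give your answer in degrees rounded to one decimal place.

a · b = 23·(-11) + (-15)·(-16) = -253 + 240 = -13
|a|² = 529 + 225 = 754,  |a| = √754 ≈ 27.459060
|b|² = 121 + 256 = 377,  |b| = √377 ≈ 19.416488
cos θ = -13 / (27.459060 · 19.416488) ≈ -0.02438
θ = arccos(-0.02438) ≈ 91.4°

91.4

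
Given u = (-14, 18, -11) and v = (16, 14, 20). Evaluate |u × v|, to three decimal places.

713.630

i: 18·20 - (-11)·14 = 360 - (-154) = 514
j: (-11)·16 - (-14)·20 = -176 - (-280) = 104
k: (-14)·14 - 18·16 = -196 - 288 = -484
u × v = (514, 104, -484)
|u × v| = √(514² + 104² + (-484)²) = √509268 ≈ 713.6302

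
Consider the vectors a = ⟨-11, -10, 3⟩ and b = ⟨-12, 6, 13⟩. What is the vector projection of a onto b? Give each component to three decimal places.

a · b = (-11)·(-12) + (-10)·6 + 3·13 = 132 - 60 + 39 = 111
|b|² = 144 + 36 + 169 = 349
proj_b a = (111/349) · (-12, 6, 13) ≈ (-3.817, 1.908, 4.135)

(-3.817, 1.908, 4.135)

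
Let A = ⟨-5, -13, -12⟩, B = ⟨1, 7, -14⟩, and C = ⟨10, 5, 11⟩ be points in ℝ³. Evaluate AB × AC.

AB = (6, 20, -2)
AC = (15, 18, 23)
i: 20·23 - (-2)·18 = 460 - (-36) = 496
j: (-2)·15 - 6·23 = -30 - 138 = -168
k: 6·18 - 20·15 = 108 - 300 = -192
AB × AC = (496, -168, -192)

(496, -168, -192)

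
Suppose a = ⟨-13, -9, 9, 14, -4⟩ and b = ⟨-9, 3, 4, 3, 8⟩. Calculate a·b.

136

a · b = (-13)·(-9) + (-9)·3 + 9·4 + 14·3 + (-4)·8 = 117 - 27 + 36 + 42 - 32 = 136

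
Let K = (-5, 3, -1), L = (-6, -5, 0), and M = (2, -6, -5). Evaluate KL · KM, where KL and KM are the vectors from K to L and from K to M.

61

KL = L − K = (-1, -8, 1)
KM = M − K = (7, -9, -4)
KL · KM = (-1)·7 + (-8)·(-9) + 1·(-4) = -7 + 72 - 4 = 61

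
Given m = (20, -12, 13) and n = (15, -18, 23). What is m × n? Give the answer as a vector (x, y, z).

(-42, -265, -180)

i: (-12)·23 - 13·(-18) = -276 - (-234) = -42
j: 13·15 - 20·23 = 195 - 460 = -265
k: 20·(-18) - (-12)·15 = -360 - (-180) = -180
m × n = (-42, -265, -180)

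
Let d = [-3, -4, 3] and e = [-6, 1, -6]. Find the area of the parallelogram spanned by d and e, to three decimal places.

i: (-4)·(-6) - 3·1 = 24 - 3 = 21
j: 3·(-6) - (-3)·(-6) = -18 - 18 = -36
k: (-3)·1 - (-4)·(-6) = -3 - 24 = -27
d × e = (21, -36, -27)
|d × e| = √(21² + (-36)² + (-27)²) = √2466 ≈ 49.6588

49.659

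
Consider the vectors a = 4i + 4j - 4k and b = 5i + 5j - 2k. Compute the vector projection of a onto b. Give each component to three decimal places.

a · b = 4·5 + 4·5 + (-4)·(-2) = 20 + 20 + 8 = 48
|b|² = 25 + 25 + 4 = 54
proj_b a = (48/54) · (5, 5, -2) ≈ (4.444, 4.444, -1.778)

(4.444, 4.444, -1.778)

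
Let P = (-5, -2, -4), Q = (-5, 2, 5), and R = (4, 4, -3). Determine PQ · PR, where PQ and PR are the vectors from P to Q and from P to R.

33

PQ = Q − P = (0, 4, 9)
PR = R − P = (9, 6, 1)
PQ · PR = 0·9 + 4·6 + 9·1 = 0 + 24 + 9 = 33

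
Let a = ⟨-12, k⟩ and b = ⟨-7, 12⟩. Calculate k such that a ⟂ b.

-7

a · b = (-12)·(-7) + k·12 = 84 + 12k
Set equal to 0: 12k = -84, so k = -7.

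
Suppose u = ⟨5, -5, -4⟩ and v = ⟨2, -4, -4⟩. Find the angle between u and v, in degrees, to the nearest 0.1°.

19.3

u · v = 5·2 + (-5)·(-4) + (-4)·(-4) = 10 + 20 + 16 = 46
|u|² = 25 + 25 + 16 = 66,  |u| = √66 ≈ 8.124038
|v|² = 4 + 16 + 16 = 36,  |v| = √36 ≈ 6.000000
cos θ = 46 / (8.124038 · 6.000000) ≈ 0.94370
θ = arccos(0.94370) ≈ 19.3°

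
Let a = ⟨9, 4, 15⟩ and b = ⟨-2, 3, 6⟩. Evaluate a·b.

a · b = 9·(-2) + 4·3 + 15·6 = -18 + 12 + 90 = 84

84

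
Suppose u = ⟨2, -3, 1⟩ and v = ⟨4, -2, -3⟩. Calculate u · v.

11

u · v = 2·4 + (-3)·(-2) + 1·(-3) = 8 + 6 - 3 = 11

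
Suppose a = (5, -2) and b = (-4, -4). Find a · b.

-12

a · b = 5·(-4) + (-2)·(-4) = -20 + 8 = -12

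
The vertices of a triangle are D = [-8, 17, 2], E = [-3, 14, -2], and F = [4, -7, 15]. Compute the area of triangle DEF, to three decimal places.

DE = (5, -3, -4),  DF = (12, -24, 13)
i: (-3)·13 - (-4)·(-24) = -39 - 96 = -135
j: (-4)·12 - 5·13 = -48 - 65 = -113
k: 5·(-24) - (-3)·12 = -120 - (-36) = -84
DE × DF = (-135, -113, -84)
|DE × DF| = √38050 ≈ 195.0641
area = ½ · 195.0641 ≈ 97.532

97.532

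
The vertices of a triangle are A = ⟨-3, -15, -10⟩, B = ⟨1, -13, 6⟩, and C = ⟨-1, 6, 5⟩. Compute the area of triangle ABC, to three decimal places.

158.761

AB = (4, 2, 16),  AC = (2, 21, 15)
i: 2·15 - 16·21 = 30 - 336 = -306
j: 16·2 - 4·15 = 32 - 60 = -28
k: 4·21 - 2·2 = 84 - 4 = 80
AB × AC = (-306, -28, 80)
|AB × AC| = √100820 ≈ 317.5217
area = ½ · 317.5217 ≈ 158.761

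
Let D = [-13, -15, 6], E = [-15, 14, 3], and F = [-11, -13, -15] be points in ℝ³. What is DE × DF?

(-603, -48, -62)

DE = (-2, 29, -3)
DF = (2, 2, -21)
i: 29·(-21) - (-3)·2 = -609 - (-6) = -603
j: (-3)·2 - (-2)·(-21) = -6 - 42 = -48
k: (-2)·2 - 29·2 = -4 - 58 = -62
DE × DF = (-603, -48, -62)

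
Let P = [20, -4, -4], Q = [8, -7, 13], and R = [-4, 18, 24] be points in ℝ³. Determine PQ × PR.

PQ = (-12, -3, 17)
PR = (-24, 22, 28)
i: (-3)·28 - 17·22 = -84 - 374 = -458
j: 17·(-24) - (-12)·28 = -408 - (-336) = -72
k: (-12)·22 - (-3)·(-24) = -264 - 72 = -336
PQ × PR = (-458, -72, -336)

(-458, -72, -336)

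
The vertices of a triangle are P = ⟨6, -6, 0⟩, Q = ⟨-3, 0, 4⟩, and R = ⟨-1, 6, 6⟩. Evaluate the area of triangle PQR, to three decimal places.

35.972

PQ = (-9, 6, 4),  PR = (-7, 12, 6)
i: 6·6 - 4·12 = 36 - 48 = -12
j: 4·(-7) - (-9)·6 = -28 - (-54) = 26
k: (-9)·12 - 6·(-7) = -108 - (-42) = -66
PQ × PR = (-12, 26, -66)
|PQ × PR| = √5176 ≈ 71.9444
area = ½ · 71.9444 ≈ 35.972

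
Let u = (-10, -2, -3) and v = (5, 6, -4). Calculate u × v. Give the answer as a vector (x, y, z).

(26, -55, -50)

i: (-2)·(-4) - (-3)·6 = 8 - (-18) = 26
j: (-3)·5 - (-10)·(-4) = -15 - 40 = -55
k: (-10)·6 - (-2)·5 = -60 - (-10) = -50
u × v = (26, -55, -50)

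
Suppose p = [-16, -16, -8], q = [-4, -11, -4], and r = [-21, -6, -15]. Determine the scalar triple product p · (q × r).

q × r:
i: (-11)·(-15) - (-4)·(-6) = 165 - 24 = 141
j: (-4)·(-21) - (-4)·(-15) = 84 - 60 = 24
k: (-4)·(-6) - (-11)·(-21) = 24 - 231 = -207
q × r = (141, 24, -207)
p · (q × r) = (-16)·141 + (-16)·24 + (-8)·(-207) = -2256 - 384 + 1656 = -984

-984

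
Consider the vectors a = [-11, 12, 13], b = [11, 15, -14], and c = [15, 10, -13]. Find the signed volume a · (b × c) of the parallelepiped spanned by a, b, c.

-1694

b × c:
i: 15·(-13) - (-14)·10 = -195 - (-140) = -55
j: (-14)·15 - 11·(-13) = -210 - (-143) = -67
k: 11·10 - 15·15 = 110 - 225 = -115
b × c = (-55, -67, -115)
a · (b × c) = (-11)·(-55) + 12·(-67) + 13·(-115) = 605 - 804 - 1495 = -1694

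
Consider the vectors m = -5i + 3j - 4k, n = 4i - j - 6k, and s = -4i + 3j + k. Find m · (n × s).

n × s:
i: (-1)·1 - (-6)·3 = -1 - (-18) = 17
j: (-6)·(-4) - 4·1 = 24 - 4 = 20
k: 4·3 - (-1)·(-4) = 12 - 4 = 8
n × s = (17, 20, 8)
m · (n × s) = (-5)·17 + 3·20 + (-4)·8 = -85 + 60 - 32 = -57

-57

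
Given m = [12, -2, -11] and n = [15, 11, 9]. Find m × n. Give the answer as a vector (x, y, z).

(103, -273, 162)

i: (-2)·9 - (-11)·11 = -18 - (-121) = 103
j: (-11)·15 - 12·9 = -165 - 108 = -273
k: 12·11 - (-2)·15 = 132 - (-30) = 162
m × n = (103, -273, 162)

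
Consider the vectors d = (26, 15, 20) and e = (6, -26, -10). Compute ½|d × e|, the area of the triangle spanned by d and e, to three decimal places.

i: 15·(-10) - 20·(-26) = -150 - (-520) = 370
j: 20·6 - 26·(-10) = 120 - (-260) = 380
k: 26·(-26) - 15·6 = -676 - 90 = -766
d × e = (370, 380, -766)
|d × e| = √(370² + 380² + (-766)²) = √868056 ≈ 931.6952
area = ½ · 931.6952 ≈ 465.848

465.848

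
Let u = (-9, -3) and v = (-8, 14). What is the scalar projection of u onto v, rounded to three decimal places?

1.861

u · v = (-9)·(-8) + (-3)·14 = 72 - 42 = 30
|v| = √(64 + 196) = √260 ≈ 16.1245
comp_v u = 30 / √260 ≈ 1.861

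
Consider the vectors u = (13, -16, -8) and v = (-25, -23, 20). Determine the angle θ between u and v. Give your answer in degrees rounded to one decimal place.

u · v = 13·(-25) + (-16)·(-23) + (-8)·20 = -325 + 368 - 160 = -117
|u|² = 169 + 256 + 64 = 489,  |u| = √489 ≈ 22.113344
|v|² = 625 + 529 + 400 = 1554,  |v| = √1554 ≈ 39.420807
cos θ = -117 / (22.113344 · 39.420807) ≈ -0.13422
θ = arccos(-0.13422) ≈ 97.7°

97.7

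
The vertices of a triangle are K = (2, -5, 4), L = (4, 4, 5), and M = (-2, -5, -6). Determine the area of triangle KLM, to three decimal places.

49.122

KL = (2, 9, 1),  KM = (-4, 0, -10)
i: 9·(-10) - 1·0 = -90 - 0 = -90
j: 1·(-4) - 2·(-10) = -4 - (-20) = 16
k: 2·0 - 9·(-4) = 0 - (-36) = 36
KL × KM = (-90, 16, 36)
|KL × KM| = √9652 ≈ 98.2446
area = ½ · 98.2446 ≈ 49.122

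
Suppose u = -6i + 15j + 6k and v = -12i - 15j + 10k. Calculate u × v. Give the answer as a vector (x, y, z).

i: 15·10 - 6·(-15) = 150 - (-90) = 240
j: 6·(-12) - (-6)·10 = -72 - (-60) = -12
k: (-6)·(-15) - 15·(-12) = 90 - (-180) = 270
u × v = (240, -12, 270)

(240, -12, 270)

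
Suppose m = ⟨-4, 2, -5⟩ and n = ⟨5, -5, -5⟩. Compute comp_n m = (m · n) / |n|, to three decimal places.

-0.577

m · n = (-4)·5 + 2·(-5) + (-5)·(-5) = -20 - 10 + 25 = -5
|n| = √(25 + 25 + 25) = √75 ≈ 8.6603
comp_n m = -5 / √75 ≈ -0.577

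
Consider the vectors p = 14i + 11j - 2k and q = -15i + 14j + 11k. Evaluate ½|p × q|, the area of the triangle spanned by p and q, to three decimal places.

i: 11·11 - (-2)·14 = 121 - (-28) = 149
j: (-2)·(-15) - 14·11 = 30 - 154 = -124
k: 14·14 - 11·(-15) = 196 - (-165) = 361
p × q = (149, -124, 361)
|p × q| = √(149² + (-124)² + 361²) = √167898 ≈ 409.7536
area = ½ · 409.7536 ≈ 204.877

204.877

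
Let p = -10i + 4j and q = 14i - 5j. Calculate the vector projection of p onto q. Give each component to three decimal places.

p · q = (-10)·14 + 4·(-5) = -140 - 20 = -160
|q|² = 196 + 25 = 221
proj_q p = (-160/221) · (14, -5) ≈ (-10.136, 3.620)

(-10.136, 3.620)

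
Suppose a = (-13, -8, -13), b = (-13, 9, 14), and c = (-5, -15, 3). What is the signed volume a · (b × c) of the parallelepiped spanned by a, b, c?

-5953

b × c:
i: 9·3 - 14·(-15) = 27 - (-210) = 237
j: 14·(-5) - (-13)·3 = -70 - (-39) = -31
k: (-13)·(-15) - 9·(-5) = 195 - (-45) = 240
b × c = (237, -31, 240)
a · (b × c) = (-13)·237 + (-8)·(-31) + (-13)·240 = -3081 + 248 - 3120 = -5953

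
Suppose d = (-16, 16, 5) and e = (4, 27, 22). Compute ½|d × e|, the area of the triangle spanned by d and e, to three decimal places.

i: 16·22 - 5·27 = 352 - 135 = 217
j: 5·4 - (-16)·22 = 20 - (-352) = 372
k: (-16)·27 - 16·4 = -432 - 64 = -496
d × e = (217, 372, -496)
|d × e| = √(217² + 372² + (-496)²) = √431489 ≈ 656.8782
area = ½ · 656.8782 ≈ 328.439

328.439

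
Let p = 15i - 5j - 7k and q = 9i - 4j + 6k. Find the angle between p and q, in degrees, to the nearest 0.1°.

p · q = 15·9 + (-5)·(-4) + (-7)·6 = 135 + 20 - 42 = 113
|p|² = 225 + 25 + 49 = 299,  |p| = √299 ≈ 17.291616
|q|² = 81 + 16 + 36 = 133,  |q| = √133 ≈ 11.532563
cos θ = 113 / (17.291616 · 11.532563) ≈ 0.56665
θ = arccos(0.56665) ≈ 55.5°

55.5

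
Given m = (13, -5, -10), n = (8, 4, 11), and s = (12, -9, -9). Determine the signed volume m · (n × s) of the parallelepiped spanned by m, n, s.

n × s:
i: 4·(-9) - 11·(-9) = -36 - (-99) = 63
j: 11·12 - 8·(-9) = 132 - (-72) = 204
k: 8·(-9) - 4·12 = -72 - 48 = -120
n × s = (63, 204, -120)
m · (n × s) = 13·63 + (-5)·204 + (-10)·(-120) = 819 - 1020 + 1200 = 999

999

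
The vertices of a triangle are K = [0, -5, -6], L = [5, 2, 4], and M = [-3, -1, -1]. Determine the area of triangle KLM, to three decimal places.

34.391

KL = (5, 7, 10),  KM = (-3, 4, 5)
i: 7·5 - 10·4 = 35 - 40 = -5
j: 10·(-3) - 5·5 = -30 - 25 = -55
k: 5·4 - 7·(-3) = 20 - (-21) = 41
KL × KM = (-5, -55, 41)
|KL × KM| = √4731 ≈ 68.7823
area = ½ · 68.7823 ≈ 34.391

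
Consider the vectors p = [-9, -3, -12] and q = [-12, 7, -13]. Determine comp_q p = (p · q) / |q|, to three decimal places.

12.772

p · q = (-9)·(-12) + (-3)·7 + (-12)·(-13) = 108 - 21 + 156 = 243
|q| = √(144 + 49 + 169) = √362 ≈ 19.0263
comp_q p = 243 / √362 ≈ 12.772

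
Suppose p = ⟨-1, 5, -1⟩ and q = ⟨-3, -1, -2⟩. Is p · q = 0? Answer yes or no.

p · q = (-1)·(-3) + 5·(-1) + (-1)·(-2) = 3 - 5 + 2 = 0
Zero, so the vectors are orthogonal.

yes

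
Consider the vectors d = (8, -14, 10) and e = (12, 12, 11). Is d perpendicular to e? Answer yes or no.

d · e = 8·12 + (-14)·12 + 10·11 = 96 - 168 + 110 = 38
Nonzero, so the vectors are not orthogonal.

no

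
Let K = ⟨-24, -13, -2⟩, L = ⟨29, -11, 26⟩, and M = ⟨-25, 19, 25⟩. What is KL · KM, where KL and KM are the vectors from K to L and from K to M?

KL = L − K = (53, 2, 28)
KM = M − K = (-1, 32, 27)
KL · KM = 53·(-1) + 2·32 + 28·27 = -53 + 64 + 756 = 767

767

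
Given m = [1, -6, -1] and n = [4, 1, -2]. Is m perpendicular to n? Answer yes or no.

m · n = 1·4 + (-6)·1 + (-1)·(-2) = 4 - 6 + 2 = 0
Zero, so the vectors are orthogonal.

yes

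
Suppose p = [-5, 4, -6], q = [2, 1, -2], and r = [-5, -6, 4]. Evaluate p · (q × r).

90

q × r:
i: 1·4 - (-2)·(-6) = 4 - 12 = -8
j: (-2)·(-5) - 2·4 = 10 - 8 = 2
k: 2·(-6) - 1·(-5) = -12 - (-5) = -7
q × r = (-8, 2, -7)
p · (q × r) = (-5)·(-8) + 4·2 + (-6)·(-7) = 40 + 8 + 42 = 90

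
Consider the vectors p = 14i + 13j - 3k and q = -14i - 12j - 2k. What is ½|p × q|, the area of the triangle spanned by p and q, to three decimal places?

47.276

i: 13·(-2) - (-3)·(-12) = -26 - 36 = -62
j: (-3)·(-14) - 14·(-2) = 42 - (-28) = 70
k: 14·(-12) - 13·(-14) = -168 - (-182) = 14
p × q = (-62, 70, 14)
|p × q| = √((-62)² + 70² + 14²) = √8940 ≈ 94.5516
area = ½ · 94.5516 ≈ 47.276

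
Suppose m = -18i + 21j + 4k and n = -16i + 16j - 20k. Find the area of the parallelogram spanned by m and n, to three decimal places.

i: 21·(-20) - 4·16 = -420 - 64 = -484
j: 4·(-16) - (-18)·(-20) = -64 - 360 = -424
k: (-18)·16 - 21·(-16) = -288 - (-336) = 48
m × n = (-484, -424, 48)
|m × n| = √((-484)² + (-424)² + 48²) = √416336 ≈ 645.2410

645.241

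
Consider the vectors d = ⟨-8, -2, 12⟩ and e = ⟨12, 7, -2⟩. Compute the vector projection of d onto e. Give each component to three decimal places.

(-8.162, -4.761, 1.360)

d · e = (-8)·12 + (-2)·7 + 12·(-2) = -96 - 14 - 24 = -134
|e|² = 144 + 49 + 4 = 197
proj_e d = (-134/197) · (12, 7, -2) ≈ (-8.162, -4.761, 1.360)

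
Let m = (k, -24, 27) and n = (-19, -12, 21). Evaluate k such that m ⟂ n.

m · n = k·(-19) + (-24)·(-12) + 27·21 = 855 - 19k
Set equal to 0: -19k = -855, so k = 45.

45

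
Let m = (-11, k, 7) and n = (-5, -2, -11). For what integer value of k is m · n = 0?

-11

m · n = (-11)·(-5) + k·(-2) + 7·(-11) = -22 - 2k
Set equal to 0: -2k = 22, so k = -11.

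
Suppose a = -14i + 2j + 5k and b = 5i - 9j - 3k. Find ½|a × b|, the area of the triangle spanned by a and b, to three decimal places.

i: 2·(-3) - 5·(-9) = -6 - (-45) = 39
j: 5·5 - (-14)·(-3) = 25 - 42 = -17
k: (-14)·(-9) - 2·5 = 126 - 10 = 116
a × b = (39, -17, 116)
|a × b| = √(39² + (-17)² + 116²) = √15266 ≈ 123.5557
area = ½ · 123.5557 ≈ 61.778

61.778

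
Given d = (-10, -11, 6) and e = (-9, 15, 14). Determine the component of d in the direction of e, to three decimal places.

0.402

d · e = (-10)·(-9) + (-11)·15 + 6·14 = 90 - 165 + 84 = 9
|e| = √(81 + 225 + 196) = √502 ≈ 22.4054
comp_e d = 9 / √502 ≈ 0.402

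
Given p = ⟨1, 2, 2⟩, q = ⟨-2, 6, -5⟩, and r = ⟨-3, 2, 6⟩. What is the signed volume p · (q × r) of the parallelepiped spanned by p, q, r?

128

q × r:
i: 6·6 - (-5)·2 = 36 - (-10) = 46
j: (-5)·(-3) - (-2)·6 = 15 - (-12) = 27
k: (-2)·2 - 6·(-3) = -4 - (-18) = 14
q × r = (46, 27, 14)
p · (q × r) = 1·46 + 2·27 + 2·14 = 46 + 54 + 28 = 128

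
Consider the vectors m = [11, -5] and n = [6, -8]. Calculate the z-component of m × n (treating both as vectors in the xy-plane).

-58

11·(-8) - (-5)·6 = -88 - (-30) = -58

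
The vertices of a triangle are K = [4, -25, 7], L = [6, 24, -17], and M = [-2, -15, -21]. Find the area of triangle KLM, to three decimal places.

KL = (2, 49, -24),  KM = (-6, 10, -28)
i: 49·(-28) - (-24)·10 = -1372 - (-240) = -1132
j: (-24)·(-6) - 2·(-28) = 144 - (-56) = 200
k: 2·10 - 49·(-6) = 20 - (-294) = 314
KL × KM = (-1132, 200, 314)
|KL × KM| = √1420020 ≈ 1191.6459
area = ½ · 1191.6459 ≈ 595.823

595.823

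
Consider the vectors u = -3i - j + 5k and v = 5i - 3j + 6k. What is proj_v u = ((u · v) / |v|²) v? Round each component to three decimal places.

u · v = (-3)·5 + (-1)·(-3) + 5·6 = -15 + 3 + 30 = 18
|v|² = 25 + 9 + 36 = 70
proj_v u = (18/70) · (5, -3, 6) ≈ (1.286, -0.771, 1.543)

(1.286, -0.771, 1.543)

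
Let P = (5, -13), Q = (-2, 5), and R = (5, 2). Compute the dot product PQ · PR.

270

PQ = Q − P = (-7, 18)
PR = R − P = (0, 15)
PQ · PR = (-7)·0 + 18·15 = 0 + 270 = 270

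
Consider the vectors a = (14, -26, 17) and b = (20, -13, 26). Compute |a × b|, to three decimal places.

i: (-26)·26 - 17·(-13) = -676 - (-221) = -455
j: 17·20 - 14·26 = 340 - 364 = -24
k: 14·(-13) - (-26)·20 = -182 - (-520) = 338
a × b = (-455, -24, 338)
|a × b| = √((-455)² + (-24)² + 338²) = √321845 ≈ 567.3138

567.314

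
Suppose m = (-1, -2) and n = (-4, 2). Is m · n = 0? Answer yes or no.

yes

m · n = (-1)·(-4) + (-2)·2 = 4 - 4 = 0
Zero, so the vectors are orthogonal.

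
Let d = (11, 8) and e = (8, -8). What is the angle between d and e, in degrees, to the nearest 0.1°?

81.0

d · e = 11·8 + 8·(-8) = 88 - 64 = 24
|d|² = 121 + 64 = 185,  |d| = √185 ≈ 13.601471
|e|² = 64 + 64 = 128,  |e| = √128 ≈ 11.313708
cos θ = 24 / (13.601471 · 11.313708) ≈ 0.15596
θ = arccos(0.15596) ≈ 81.0°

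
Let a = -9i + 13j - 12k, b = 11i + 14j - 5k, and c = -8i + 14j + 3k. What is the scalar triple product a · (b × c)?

-4109

b × c:
i: 14·3 - (-5)·14 = 42 - (-70) = 112
j: (-5)·(-8) - 11·3 = 40 - 33 = 7
k: 11·14 - 14·(-8) = 154 - (-112) = 266
b × c = (112, 7, 266)
a · (b × c) = (-9)·112 + 13·7 + (-12)·266 = -1008 + 91 - 3192 = -4109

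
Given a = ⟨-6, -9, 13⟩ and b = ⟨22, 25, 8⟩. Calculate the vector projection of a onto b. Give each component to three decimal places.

(-4.745, -5.392, -1.725)

a · b = (-6)·22 + (-9)·25 + 13·8 = -132 - 225 + 104 = -253
|b|² = 484 + 625 + 64 = 1173
proj_b a = (-253/1173) · (22, 25, 8) ≈ (-4.745, -5.392, -1.725)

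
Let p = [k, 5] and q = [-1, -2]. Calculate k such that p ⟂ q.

p · q = k·(-1) + 5·(-2) = -10 - 1k
Set equal to 0: -1k = 10, so k = -10.

-10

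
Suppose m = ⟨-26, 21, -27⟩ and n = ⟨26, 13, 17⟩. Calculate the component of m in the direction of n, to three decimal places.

m · n = (-26)·26 + 21·13 + (-27)·17 = -676 + 273 - 459 = -862
|n| = √(676 + 169 + 289) = √1134 ≈ 33.6749
comp_n m = -862 / √1134 ≈ -25.598

-25.598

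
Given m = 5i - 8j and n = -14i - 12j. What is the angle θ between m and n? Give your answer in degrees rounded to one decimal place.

m · n = 5·(-14) + (-8)·(-12) = -70 + 96 = 26
|m|² = 25 + 64 = 89,  |m| = √89 ≈ 9.433981
|n|² = 196 + 144 = 340,  |n| = √340 ≈ 18.439089
cos θ = 26 / (9.433981 · 18.439089) ≈ 0.14946
θ = arccos(0.14946) ≈ 81.4°

81.4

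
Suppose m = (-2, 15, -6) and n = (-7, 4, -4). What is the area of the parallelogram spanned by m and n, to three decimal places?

i: 15·(-4) - (-6)·4 = -60 - (-24) = -36
j: (-6)·(-7) - (-2)·(-4) = 42 - 8 = 34
k: (-2)·4 - 15·(-7) = -8 - (-105) = 97
m × n = (-36, 34, 97)
|m × n| = √((-36)² + 34² + 97²) = √11861 ≈ 108.9082

108.908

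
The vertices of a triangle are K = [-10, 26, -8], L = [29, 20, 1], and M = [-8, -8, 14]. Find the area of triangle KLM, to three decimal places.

KL = (39, -6, 9),  KM = (2, -34, 22)
i: (-6)·22 - 9·(-34) = -132 - (-306) = 174
j: 9·2 - 39·22 = 18 - 858 = -840
k: 39·(-34) - (-6)·2 = -1326 - (-12) = -1314
KL × KM = (174, -840, -1314)
|KL × KM| = √2462472 ≈ 1569.2266
area = ½ · 1569.2266 ≈ 784.613

784.613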